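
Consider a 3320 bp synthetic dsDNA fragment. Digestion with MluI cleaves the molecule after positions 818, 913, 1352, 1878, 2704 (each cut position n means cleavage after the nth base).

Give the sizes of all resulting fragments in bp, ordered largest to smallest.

826, 818, 616, 526, 439, 95 bp

Linear molecule, 5 cuts → 6 fragments:
  818 − 0 = 818 bp
  913 − 818 = 95 bp
  1352 − 913 = 439 bp
  1878 − 1352 = 526 bp
  2704 − 1878 = 826 bp
  3320 − 2704 = 616 bp
Sorted largest to smallest: 826, 818, 616, 526, 439, 95 bp.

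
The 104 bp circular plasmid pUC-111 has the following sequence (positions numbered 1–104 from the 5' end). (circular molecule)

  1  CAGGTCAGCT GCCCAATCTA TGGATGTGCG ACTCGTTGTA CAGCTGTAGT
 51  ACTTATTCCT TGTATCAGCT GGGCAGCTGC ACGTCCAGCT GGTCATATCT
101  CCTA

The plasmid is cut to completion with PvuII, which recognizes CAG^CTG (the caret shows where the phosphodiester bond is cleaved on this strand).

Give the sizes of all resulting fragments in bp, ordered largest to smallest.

35, 25, 24, 12, 8 bp

PvuII sites (CAGCTG) start at positions 6, 41, 66, 74, 86.
PvuII cuts after base 3 of each site, so after positions 8, 43, 68, 76, 88.
Circular molecule, 5 cuts → 5 fragments:
  9–43 → 35 bp
  44–68 → 25 bp
  69–76 → 8 bp
  77–88 → 12 bp
  89–104 then 1–8 → 16 + 8 = 24 bp
Sorted largest to smallest: 35, 25, 24, 12, 8 bp.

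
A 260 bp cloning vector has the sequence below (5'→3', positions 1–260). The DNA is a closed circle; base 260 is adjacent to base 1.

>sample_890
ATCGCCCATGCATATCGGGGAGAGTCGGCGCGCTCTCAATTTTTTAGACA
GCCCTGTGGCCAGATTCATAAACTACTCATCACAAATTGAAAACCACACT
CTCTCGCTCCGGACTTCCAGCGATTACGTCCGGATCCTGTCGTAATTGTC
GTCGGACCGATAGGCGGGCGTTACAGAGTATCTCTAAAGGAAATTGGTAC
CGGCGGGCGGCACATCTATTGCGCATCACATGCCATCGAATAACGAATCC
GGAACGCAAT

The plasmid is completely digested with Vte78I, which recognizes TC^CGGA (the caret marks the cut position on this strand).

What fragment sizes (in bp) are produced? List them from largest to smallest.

Vte78I sites (TCCGGA) start at positions 108, 129, 248.
Vte78I cuts after base 2 of each site, so after positions 109, 130, 249.
Circular molecule, 3 cuts → 3 fragments:
  110–130 → 21 bp
  131–249 → 119 bp
  250–260 then 1–109 → 11 + 109 = 120 bp
Sorted largest to smallest: 120, 119, 21 bp.

120, 119, 21 bp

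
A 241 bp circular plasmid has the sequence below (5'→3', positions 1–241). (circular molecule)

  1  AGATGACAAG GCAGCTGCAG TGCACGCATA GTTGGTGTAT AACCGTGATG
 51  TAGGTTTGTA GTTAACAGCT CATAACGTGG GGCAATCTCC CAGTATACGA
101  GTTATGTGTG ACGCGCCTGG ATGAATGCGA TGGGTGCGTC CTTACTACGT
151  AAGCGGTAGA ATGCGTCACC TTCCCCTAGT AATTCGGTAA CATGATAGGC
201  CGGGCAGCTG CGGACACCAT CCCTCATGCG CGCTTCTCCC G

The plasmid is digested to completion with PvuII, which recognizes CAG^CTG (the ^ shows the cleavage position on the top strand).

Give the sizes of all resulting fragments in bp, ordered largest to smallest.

193, 48 bp

PvuII sites (CAGCTG) start at positions 12, 205.
PvuII cuts after base 3 of each site, so after positions 14, 207.
Circular molecule, 2 cuts → 2 fragments:
  15–207 → 193 bp
  208–241 then 1–14 → 34 + 14 = 48 bp
Sorted largest to smallest: 193, 48 bp.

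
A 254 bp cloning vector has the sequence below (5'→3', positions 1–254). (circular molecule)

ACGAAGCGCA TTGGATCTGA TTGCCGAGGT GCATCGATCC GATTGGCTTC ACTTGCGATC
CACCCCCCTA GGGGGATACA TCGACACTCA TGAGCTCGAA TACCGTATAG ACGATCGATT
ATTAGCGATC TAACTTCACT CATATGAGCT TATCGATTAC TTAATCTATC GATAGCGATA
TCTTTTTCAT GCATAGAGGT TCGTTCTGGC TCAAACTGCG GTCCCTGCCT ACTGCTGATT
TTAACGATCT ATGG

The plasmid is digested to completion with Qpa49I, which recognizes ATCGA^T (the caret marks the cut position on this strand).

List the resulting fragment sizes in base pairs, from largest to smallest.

119, 81, 38, 16 bp

Qpa49I sites (ATCGAT) start at positions 33, 114, 152, 168.
Qpa49I cuts after base 5 of each site (before the last base), so after positions 37, 118, 156, 172.
Circular molecule, 4 cuts → 4 fragments:
  38–118 → 81 bp
  119–156 → 38 bp
  157–172 → 16 bp
  173–254 then 1–37 → 82 + 37 = 119 bp
Sorted largest to smallest: 119, 81, 38, 16 bp.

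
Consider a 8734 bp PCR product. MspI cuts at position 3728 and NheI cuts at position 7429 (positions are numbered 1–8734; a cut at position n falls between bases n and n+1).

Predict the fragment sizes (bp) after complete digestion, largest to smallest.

Combined cut positions (sorted): 3728, 7429.
Linear molecule, 2 cuts → 3 fragments:
  3728 − 0 = 3728 bp
  7429 − 3728 = 3701 bp
  8734 − 7429 = 1305 bp
Sorted largest to smallest: 3728, 3701, 1305 bp.

3728, 3701, 1305 bp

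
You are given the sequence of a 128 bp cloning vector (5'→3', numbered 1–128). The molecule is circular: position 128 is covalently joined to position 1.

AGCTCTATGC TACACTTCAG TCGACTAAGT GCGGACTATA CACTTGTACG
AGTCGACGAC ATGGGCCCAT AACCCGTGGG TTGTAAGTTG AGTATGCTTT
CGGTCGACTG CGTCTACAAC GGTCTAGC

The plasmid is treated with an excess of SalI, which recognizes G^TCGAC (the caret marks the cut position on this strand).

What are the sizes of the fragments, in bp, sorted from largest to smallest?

51, 45, 32 bp

SalI sites (GTCGAC) start at positions 20, 52, 103.
SalI cuts after the first base of each site, so after positions 20, 52, 103.
Circular molecule, 3 cuts → 3 fragments:
  21–52 → 32 bp
  53–103 → 51 bp
  104–128 then 1–20 → 25 + 20 = 45 bp
Sorted largest to smallest: 51, 45, 32 bp.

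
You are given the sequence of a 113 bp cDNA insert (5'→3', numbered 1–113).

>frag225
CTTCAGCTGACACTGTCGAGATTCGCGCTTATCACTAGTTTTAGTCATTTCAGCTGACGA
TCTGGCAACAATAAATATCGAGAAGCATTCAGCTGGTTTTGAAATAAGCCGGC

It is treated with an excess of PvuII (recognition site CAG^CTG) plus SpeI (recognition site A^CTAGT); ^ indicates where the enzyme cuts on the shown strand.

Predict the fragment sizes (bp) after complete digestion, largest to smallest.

PvuII sites (CAGCTG) start at positions 4, 51, 90.
PvuII cuts after base 3 of each site, so after positions 6, 53, 92.
The SpeI site (ACTAGT) starts at position 34.
SpeI cuts after the first base of each site, so after position 34.
Combined cut positions: 6, 34, 53, 92.
Linear molecule, 4 cuts → 5 fragments:
  1–6 → 6 bp
  7–34 → 28 bp
  35–53 → 19 bp
  54–92 → 39 bp
  93–113 → 21 bp
Sorted largest to smallest: 39, 28, 21, 19, 6 bp.

39, 28, 21, 19, 6 bp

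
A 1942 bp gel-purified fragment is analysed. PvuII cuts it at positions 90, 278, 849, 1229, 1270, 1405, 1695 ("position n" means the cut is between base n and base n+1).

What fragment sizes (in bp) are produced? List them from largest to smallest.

Linear molecule, 7 cuts → 8 fragments:
  90 − 0 = 90 bp
  278 − 90 = 188 bp
  849 − 278 = 571 bp
  1229 − 849 = 380 bp
  1270 − 1229 = 41 bp
  1405 − 1270 = 135 bp
  1695 − 1405 = 290 bp
  1942 − 1695 = 247 bp
Sorted largest to smallest: 571, 380, 290, 247, 188, 135, 90, 41 bp.

571, 380, 290, 247, 188, 135, 90, 41 bp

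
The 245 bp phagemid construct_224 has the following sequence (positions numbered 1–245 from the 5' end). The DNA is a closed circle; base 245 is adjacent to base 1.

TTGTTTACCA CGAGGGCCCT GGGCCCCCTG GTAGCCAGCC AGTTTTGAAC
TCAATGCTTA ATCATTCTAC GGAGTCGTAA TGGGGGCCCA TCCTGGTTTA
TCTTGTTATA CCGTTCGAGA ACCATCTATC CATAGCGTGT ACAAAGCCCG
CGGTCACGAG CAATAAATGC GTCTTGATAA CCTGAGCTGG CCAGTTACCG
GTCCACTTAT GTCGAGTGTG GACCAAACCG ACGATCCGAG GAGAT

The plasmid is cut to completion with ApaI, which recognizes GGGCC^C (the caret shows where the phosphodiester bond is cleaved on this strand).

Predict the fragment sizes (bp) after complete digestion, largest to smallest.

ApaI sites (GGGCCC) start at positions 14, 21, 84.
ApaI cuts after base 5 of each site (before the last base), so after positions 18, 25, 88.
Circular molecule, 3 cuts → 3 fragments:
  19–25 → 7 bp
  26–88 → 63 bp
  89–245 then 1–18 → 157 + 18 = 175 bp
Sorted largest to smallest: 175, 63, 7 bp.

175, 63, 7 bp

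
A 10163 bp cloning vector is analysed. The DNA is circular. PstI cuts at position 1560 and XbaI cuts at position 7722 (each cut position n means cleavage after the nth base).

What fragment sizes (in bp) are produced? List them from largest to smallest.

6162, 4001 bp

Combined cut positions (sorted): 1560, 7722.
Circular molecule, 2 cuts → 2 fragments:
  7722 − 1560 = 6162 bp
  wrap: 10163 − 7722 + 1560 = 4001 bp
Sorted largest to smallest: 6162, 4001 bp.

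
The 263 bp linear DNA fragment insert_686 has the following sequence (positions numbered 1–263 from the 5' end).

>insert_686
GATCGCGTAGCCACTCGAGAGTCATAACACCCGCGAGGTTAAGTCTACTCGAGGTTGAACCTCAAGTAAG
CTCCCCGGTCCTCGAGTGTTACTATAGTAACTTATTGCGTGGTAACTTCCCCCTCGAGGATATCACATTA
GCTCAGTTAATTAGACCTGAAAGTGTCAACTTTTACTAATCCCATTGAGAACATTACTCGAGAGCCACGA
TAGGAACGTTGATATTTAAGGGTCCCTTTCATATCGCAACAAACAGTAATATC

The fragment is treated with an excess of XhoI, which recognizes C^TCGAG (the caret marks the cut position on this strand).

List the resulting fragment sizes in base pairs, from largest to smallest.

74, 66, 42, 34, 33, 14 bp

XhoI sites (CTCGAG) start at positions 14, 48, 81, 123, 197.
XhoI cuts after the first base of each site, so after positions 14, 48, 81, 123, 197.
Linear molecule, 5 cuts → 6 fragments:
  1–14 → 14 bp
  15–48 → 34 bp
  49–81 → 33 bp
  82–123 → 42 bp
  124–197 → 74 bp
  198–263 → 66 bp
Sorted largest to smallest: 74, 66, 42, 34, 33, 14 bp.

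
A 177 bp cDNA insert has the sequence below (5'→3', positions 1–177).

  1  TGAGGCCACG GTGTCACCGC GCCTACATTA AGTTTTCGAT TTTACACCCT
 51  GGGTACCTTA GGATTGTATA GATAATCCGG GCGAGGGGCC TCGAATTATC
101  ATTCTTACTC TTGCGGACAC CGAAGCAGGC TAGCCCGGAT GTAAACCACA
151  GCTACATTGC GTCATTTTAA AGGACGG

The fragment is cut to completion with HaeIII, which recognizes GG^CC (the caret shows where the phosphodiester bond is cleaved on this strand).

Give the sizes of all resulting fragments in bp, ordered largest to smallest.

89, 83, 5 bp

HaeIII sites (GGCC) start at positions 4, 87.
HaeIII cuts after base 2 of each site, so after positions 5, 88.
Linear molecule, 2 cuts → 3 fragments:
  1–5 → 5 bp
  6–88 → 83 bp
  89–177 → 89 bp
Sorted largest to smallest: 89, 83, 5 bp.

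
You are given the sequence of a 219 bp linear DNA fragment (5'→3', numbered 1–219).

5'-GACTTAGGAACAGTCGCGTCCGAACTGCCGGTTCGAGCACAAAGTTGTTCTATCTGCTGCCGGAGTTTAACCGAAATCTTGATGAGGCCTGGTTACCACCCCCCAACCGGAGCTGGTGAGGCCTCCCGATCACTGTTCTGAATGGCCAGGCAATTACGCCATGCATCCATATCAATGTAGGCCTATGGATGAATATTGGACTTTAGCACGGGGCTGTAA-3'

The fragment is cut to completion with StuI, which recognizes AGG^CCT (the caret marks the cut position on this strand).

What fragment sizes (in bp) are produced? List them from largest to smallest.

87, 60, 38, 34 bp

StuI sites (AGGCCT) start at positions 85, 119, 179.
StuI cuts after base 3 of each site, so after positions 87, 121, 181.
Linear molecule, 3 cuts → 4 fragments:
  1–87 → 87 bp
  88–121 → 34 bp
  122–181 → 60 bp
  182–219 → 38 bp
Sorted largest to smallest: 87, 60, 38, 34 bp.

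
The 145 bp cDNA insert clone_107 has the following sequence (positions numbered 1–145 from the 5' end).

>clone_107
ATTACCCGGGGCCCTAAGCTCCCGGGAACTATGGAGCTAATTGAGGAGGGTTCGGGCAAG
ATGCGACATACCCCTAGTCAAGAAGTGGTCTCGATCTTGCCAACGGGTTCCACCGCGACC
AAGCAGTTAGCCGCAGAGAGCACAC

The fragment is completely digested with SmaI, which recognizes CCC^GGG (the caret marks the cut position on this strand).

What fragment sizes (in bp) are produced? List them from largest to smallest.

SmaI sites (CCCGGG) start at positions 5, 21.
SmaI cuts after base 3 of each site, so after positions 7, 23.
Linear molecule, 2 cuts → 3 fragments:
  1–7 → 7 bp
  8–23 → 16 bp
  24–145 → 122 bp
Sorted largest to smallest: 122, 16, 7 bp.

122, 16, 7 bp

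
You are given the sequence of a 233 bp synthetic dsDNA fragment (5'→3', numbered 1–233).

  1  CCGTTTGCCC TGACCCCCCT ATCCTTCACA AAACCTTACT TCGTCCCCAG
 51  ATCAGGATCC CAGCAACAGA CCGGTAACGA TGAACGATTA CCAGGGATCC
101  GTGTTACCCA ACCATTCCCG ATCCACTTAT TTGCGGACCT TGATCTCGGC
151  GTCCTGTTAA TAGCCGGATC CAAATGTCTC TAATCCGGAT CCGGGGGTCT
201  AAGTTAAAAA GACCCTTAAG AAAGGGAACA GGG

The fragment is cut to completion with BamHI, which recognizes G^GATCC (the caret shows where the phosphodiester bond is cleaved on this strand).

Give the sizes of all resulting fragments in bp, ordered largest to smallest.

71, 55, 46, 40, 21 bp

BamHI sites (GGATCC) start at positions 55, 95, 166, 187.
BamHI cuts after the first base of each site, so after positions 55, 95, 166, 187.
Linear molecule, 4 cuts → 5 fragments:
  1–55 → 55 bp
  56–95 → 40 bp
  96–166 → 71 bp
  167–187 → 21 bp
  188–233 → 46 bp
Sorted largest to smallest: 71, 55, 46, 40, 21 bp.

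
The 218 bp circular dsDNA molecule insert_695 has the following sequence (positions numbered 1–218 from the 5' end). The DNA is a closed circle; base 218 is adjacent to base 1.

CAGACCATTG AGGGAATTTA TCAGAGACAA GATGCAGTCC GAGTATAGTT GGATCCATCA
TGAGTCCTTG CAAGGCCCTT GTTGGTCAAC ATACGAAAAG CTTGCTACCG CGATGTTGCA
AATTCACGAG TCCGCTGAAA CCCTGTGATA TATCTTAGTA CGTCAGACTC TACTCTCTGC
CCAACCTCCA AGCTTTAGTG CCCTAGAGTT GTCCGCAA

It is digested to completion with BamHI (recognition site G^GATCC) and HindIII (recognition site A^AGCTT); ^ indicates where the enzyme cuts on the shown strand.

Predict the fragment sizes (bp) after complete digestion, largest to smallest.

92, 79, 47 bp

The BamHI site (GGATCC) starts at position 51.
BamHI cuts after the first base of each site, so after position 51.
HindIII sites (AAGCTT) start at positions 98, 190.
HindIII cuts after the first base of each site, so after positions 98, 190.
Combined cut positions: 51, 98, 190.
Circular molecule, 3 cuts → 3 fragments:
  52–98 → 47 bp
  99–190 → 92 bp
  191–218 then 1–51 → 28 + 51 = 79 bp
Sorted largest to smallest: 92, 79, 47 bp.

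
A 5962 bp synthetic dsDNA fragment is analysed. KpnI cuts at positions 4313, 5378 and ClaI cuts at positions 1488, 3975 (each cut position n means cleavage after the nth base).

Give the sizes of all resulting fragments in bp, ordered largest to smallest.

Combined cut positions (sorted): 1488, 3975, 4313, 5378.
Linear molecule, 4 cuts → 5 fragments:
  1488 − 0 = 1488 bp
  3975 − 1488 = 2487 bp
  4313 − 3975 = 338 bp
  5378 − 4313 = 1065 bp
  5962 − 5378 = 584 bp
Sorted largest to smallest: 2487, 1488, 1065, 584, 338 bp.

2487, 1488, 1065, 584, 338 bp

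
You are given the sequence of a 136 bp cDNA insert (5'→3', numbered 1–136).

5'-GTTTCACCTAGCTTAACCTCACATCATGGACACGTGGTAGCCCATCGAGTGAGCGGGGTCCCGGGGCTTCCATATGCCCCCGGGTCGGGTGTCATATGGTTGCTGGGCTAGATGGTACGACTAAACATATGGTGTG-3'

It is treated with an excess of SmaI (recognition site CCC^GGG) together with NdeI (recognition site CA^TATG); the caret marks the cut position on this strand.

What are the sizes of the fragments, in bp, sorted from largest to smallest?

62, 33, 13, 10, 9, 9 bp

SmaI sites (CCCGGG) start at positions 60, 79.
SmaI cuts after base 3 of each site, so after positions 62, 81.
NdeI sites (CATATG) start at positions 71, 93, 126.
NdeI cuts after base 2 of each site, so after positions 72, 94, 127.
Combined cut positions: 62, 72, 81, 94, 127.
Linear molecule, 5 cuts → 6 fragments:
  1–62 → 62 bp
  63–72 → 10 bp
  73–81 → 9 bp
  82–94 → 13 bp
  95–127 → 33 bp
  128–136 → 9 bp
Sorted largest to smallest: 62, 33, 13, 10, 9, 9 bp.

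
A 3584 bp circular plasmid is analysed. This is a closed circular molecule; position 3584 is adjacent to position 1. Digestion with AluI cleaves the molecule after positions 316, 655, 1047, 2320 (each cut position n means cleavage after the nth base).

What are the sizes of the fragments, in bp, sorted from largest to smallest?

1580, 1273, 392, 339 bp

Circular molecule, 4 cuts → 4 fragments:
  655 − 316 = 339 bp
  1047 − 655 = 392 bp
  2320 − 1047 = 1273 bp
  wrap: 3584 − 2320 + 316 = 1580 bp
Sorted largest to smallest: 1580, 1273, 392, 339 bp.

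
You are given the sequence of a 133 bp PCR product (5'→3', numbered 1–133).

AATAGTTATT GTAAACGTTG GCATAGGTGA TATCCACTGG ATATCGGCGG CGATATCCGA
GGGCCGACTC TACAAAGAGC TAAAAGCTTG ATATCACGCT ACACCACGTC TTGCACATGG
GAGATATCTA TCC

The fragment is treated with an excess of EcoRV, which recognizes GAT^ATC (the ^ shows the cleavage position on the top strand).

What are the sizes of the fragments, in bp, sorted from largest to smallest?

38, 33, 31, 12, 11, 8 bp

EcoRV sites (GATATC) start at positions 29, 40, 52, 90, 123.
EcoRV cuts after base 3 of each site, so after positions 31, 42, 54, 92, 125.
Linear molecule, 5 cuts → 6 fragments:
  1–31 → 31 bp
  32–42 → 11 bp
  43–54 → 12 bp
  55–92 → 38 bp
  93–125 → 33 bp
  126–133 → 8 bp
Sorted largest to smallest: 38, 33, 31, 12, 11, 8 bp.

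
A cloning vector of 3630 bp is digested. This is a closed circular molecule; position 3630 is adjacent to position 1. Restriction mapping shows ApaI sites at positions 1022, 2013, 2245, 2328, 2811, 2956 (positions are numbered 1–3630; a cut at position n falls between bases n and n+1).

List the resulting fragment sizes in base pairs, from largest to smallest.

Circular molecule, 6 cuts → 6 fragments:
  2013 − 1022 = 991 bp
  2245 − 2013 = 232 bp
  2328 − 2245 = 83 bp
  2811 − 2328 = 483 bp
  2956 − 2811 = 145 bp
  wrap: 3630 − 2956 + 1022 = 1696 bp
Sorted largest to smallest: 1696, 991, 483, 232, 145, 83 bp.

1696, 991, 483, 232, 145, 83 bp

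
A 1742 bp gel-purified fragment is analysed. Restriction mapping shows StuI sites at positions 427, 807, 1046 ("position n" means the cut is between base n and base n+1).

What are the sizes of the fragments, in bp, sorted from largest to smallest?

Linear molecule, 3 cuts → 4 fragments:
  427 − 0 = 427 bp
  807 − 427 = 380 bp
  1046 − 807 = 239 bp
  1742 − 1046 = 696 bp
Sorted largest to smallest: 696, 427, 380, 239 bp.

696, 427, 380, 239 bp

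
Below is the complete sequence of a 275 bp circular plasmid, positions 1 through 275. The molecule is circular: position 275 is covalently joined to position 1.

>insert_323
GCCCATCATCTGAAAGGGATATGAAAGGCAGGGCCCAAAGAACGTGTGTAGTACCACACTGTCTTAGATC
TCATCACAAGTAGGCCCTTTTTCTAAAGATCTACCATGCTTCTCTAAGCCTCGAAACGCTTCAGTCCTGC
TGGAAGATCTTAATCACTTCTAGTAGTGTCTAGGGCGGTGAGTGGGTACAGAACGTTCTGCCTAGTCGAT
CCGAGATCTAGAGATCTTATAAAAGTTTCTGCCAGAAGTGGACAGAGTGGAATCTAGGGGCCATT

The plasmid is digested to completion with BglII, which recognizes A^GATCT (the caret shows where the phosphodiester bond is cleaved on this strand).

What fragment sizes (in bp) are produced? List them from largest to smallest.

119, 69, 48, 31, 8 bp

BglII sites (AGATCT) start at positions 66, 97, 145, 214, 222.
BglII cuts after the first base of each site, so after positions 66, 97, 145, 214, 222.
Circular molecule, 5 cuts → 5 fragments:
  67–97 → 31 bp
  98–145 → 48 bp
  146–214 → 69 bp
  215–222 → 8 bp
  223–275 then 1–66 → 53 + 66 = 119 bp
Sorted largest to smallest: 119, 69, 48, 31, 8 bp.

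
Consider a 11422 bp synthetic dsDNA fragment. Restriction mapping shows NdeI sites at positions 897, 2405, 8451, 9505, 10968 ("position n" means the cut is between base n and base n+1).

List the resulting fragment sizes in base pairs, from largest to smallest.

6046, 1508, 1463, 1054, 897, 454 bp

Linear molecule, 5 cuts → 6 fragments:
  897 − 0 = 897 bp
  2405 − 897 = 1508 bp
  8451 − 2405 = 6046 bp
  9505 − 8451 = 1054 bp
  10968 − 9505 = 1463 bp
  11422 − 10968 = 454 bp
Sorted largest to smallest: 6046, 1508, 1463, 1054, 897, 454 bp.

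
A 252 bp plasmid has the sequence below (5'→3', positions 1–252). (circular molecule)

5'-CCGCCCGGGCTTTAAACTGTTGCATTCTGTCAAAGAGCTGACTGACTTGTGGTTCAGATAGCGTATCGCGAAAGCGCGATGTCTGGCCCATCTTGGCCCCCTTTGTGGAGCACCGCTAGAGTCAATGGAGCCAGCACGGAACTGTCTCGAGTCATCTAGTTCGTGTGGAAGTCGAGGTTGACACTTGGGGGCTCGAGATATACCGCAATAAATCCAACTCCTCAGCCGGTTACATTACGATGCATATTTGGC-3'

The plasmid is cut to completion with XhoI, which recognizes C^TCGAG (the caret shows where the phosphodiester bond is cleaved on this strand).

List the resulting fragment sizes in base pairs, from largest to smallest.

206, 46 bp

XhoI sites (CTCGAG) start at positions 146, 192.
XhoI cuts after the first base of each site, so after positions 146, 192.
Circular molecule, 2 cuts → 2 fragments:
  147–192 → 46 bp
  193–252 then 1–146 → 60 + 146 = 206 bp
Sorted largest to smallest: 206, 46 bp.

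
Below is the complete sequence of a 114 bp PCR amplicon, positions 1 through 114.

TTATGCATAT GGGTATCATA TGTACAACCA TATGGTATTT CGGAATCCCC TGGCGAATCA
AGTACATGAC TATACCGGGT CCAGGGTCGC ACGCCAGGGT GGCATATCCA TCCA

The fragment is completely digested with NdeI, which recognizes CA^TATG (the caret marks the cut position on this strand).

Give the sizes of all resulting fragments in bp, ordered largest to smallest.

NdeI sites (CATATG) start at positions 6, 17, 29.
NdeI cuts after base 2 of each site, so after positions 7, 18, 30.
Linear molecule, 3 cuts → 4 fragments:
  1–7 → 7 bp
  8–18 → 11 bp
  19–30 → 12 bp
  31–114 → 84 bp
Sorted largest to smallest: 84, 12, 11, 7 bp.

84, 12, 11, 7 bp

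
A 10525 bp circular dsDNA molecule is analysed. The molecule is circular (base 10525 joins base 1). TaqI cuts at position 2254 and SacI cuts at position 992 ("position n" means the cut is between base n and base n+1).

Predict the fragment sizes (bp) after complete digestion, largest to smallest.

9263, 1262 bp

Combined cut positions (sorted): 992, 2254.
Circular molecule, 2 cuts → 2 fragments:
  2254 − 992 = 1262 bp
  wrap: 10525 − 2254 + 992 = 9263 bp
Sorted largest to smallest: 9263, 1262 bp.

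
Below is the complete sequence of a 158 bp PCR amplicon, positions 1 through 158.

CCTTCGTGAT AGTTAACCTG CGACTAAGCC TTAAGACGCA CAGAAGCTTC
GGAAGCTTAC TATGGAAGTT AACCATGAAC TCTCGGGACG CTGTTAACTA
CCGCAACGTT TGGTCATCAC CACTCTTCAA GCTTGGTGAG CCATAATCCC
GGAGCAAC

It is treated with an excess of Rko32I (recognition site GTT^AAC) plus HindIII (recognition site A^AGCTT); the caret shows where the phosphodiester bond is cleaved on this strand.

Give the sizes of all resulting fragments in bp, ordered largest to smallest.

34, 30, 29, 25, 17, 14, 9 bp

Rko32I sites (GTTAAC) start at positions 12, 68, 93.
Rko32I cuts after base 3 of each site, so after positions 14, 70, 95.
HindIII sites (AAGCTT) start at positions 44, 53, 129.
HindIII cuts after the first base of each site, so after positions 44, 53, 129.
Combined cut positions: 14, 44, 53, 70, 95, 129.
Linear molecule, 6 cuts → 7 fragments:
  1–14 → 14 bp
  15–44 → 30 bp
  45–53 → 9 bp
  54–70 → 17 bp
  71–95 → 25 bp
  96–129 → 34 bp
  130–158 → 29 bp
Sorted largest to smallest: 34, 30, 29, 25, 17, 14, 9 bp.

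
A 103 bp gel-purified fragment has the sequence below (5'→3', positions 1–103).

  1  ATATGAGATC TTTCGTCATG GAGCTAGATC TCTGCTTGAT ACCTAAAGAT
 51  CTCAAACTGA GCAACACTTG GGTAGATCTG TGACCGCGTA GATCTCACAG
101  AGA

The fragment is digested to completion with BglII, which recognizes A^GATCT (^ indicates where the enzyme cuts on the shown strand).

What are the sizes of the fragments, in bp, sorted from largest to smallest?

BglII sites (AGATCT) start at positions 6, 26, 47, 74, 90.
BglII cuts after the first base of each site, so after positions 6, 26, 47, 74, 90.
Linear molecule, 5 cuts → 6 fragments:
  1–6 → 6 bp
  7–26 → 20 bp
  27–47 → 21 bp
  48–74 → 27 bp
  75–90 → 16 bp
  91–103 → 13 bp
Sorted largest to smallest: 27, 21, 20, 16, 13, 6 bp.

27, 21, 20, 16, 13, 6 bp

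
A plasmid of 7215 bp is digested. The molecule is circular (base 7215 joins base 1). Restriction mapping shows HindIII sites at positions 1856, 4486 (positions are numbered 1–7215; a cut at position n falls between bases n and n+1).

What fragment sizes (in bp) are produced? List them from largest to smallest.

Circular molecule, 2 cuts → 2 fragments:
  4486 − 1856 = 2630 bp
  wrap: 7215 − 4486 + 1856 = 4585 bp
Sorted largest to smallest: 4585, 2630 bp.

4585, 2630 bp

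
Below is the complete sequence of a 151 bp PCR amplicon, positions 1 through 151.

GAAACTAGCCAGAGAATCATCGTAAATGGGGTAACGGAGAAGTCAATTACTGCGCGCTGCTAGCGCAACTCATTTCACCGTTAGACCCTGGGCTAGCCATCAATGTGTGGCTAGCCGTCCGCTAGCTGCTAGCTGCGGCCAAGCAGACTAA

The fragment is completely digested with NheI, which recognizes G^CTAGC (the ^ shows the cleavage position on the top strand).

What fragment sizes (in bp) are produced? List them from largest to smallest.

59, 33, 23, 18, 11, 7 bp

NheI sites (GCTAGC) start at positions 59, 92, 110, 121, 128.
NheI cuts after the first base of each site, so after positions 59, 92, 110, 121, 128.
Linear molecule, 5 cuts → 6 fragments:
  1–59 → 59 bp
  60–92 → 33 bp
  93–110 → 18 bp
  111–121 → 11 bp
  122–128 → 7 bp
  129–151 → 23 bp
Sorted largest to smallest: 59, 33, 23, 18, 11, 7 bp.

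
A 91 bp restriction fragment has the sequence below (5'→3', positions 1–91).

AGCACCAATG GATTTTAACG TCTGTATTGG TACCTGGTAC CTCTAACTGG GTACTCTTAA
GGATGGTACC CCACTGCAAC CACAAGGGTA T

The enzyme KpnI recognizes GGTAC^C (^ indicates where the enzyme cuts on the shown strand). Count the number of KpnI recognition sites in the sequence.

GGTACC occurs starting at positions 29, 36, 65.
KpnI cuts at 3 sites.

3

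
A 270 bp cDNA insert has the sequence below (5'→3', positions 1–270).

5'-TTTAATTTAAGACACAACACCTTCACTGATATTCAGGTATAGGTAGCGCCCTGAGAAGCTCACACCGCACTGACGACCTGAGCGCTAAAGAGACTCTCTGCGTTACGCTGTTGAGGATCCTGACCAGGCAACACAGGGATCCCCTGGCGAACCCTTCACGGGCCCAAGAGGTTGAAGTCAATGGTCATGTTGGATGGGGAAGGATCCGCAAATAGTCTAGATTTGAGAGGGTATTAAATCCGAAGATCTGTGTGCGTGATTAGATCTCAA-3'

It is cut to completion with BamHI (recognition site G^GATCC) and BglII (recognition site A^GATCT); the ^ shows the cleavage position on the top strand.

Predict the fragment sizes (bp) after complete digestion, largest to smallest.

BamHI sites (GGATCC) start at positions 115, 137, 202.
BamHI cuts after the first base of each site, so after positions 115, 137, 202.
BglII sites (AGATCT) start at positions 244, 262.
BglII cuts after the first base of each site, so after positions 244, 262.
Combined cut positions: 115, 137, 202, 244, 262.
Linear molecule, 5 cuts → 6 fragments:
  1–115 → 115 bp
  116–137 → 22 bp
  138–202 → 65 bp
  203–244 → 42 bp
  245–262 → 18 bp
  263–270 → 8 bp
Sorted largest to smallest: 115, 65, 42, 22, 18, 8 bp.

115, 65, 42, 22, 18, 8 bp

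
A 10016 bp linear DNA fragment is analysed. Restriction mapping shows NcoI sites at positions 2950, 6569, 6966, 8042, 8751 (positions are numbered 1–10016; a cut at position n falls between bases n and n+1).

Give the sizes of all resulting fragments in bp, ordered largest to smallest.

Linear molecule, 5 cuts → 6 fragments:
  2950 − 0 = 2950 bp
  6569 − 2950 = 3619 bp
  6966 − 6569 = 397 bp
  8042 − 6966 = 1076 bp
  8751 − 8042 = 709 bp
  10016 − 8751 = 1265 bp
Sorted largest to smallest: 3619, 2950, 1265, 1076, 709, 397 bp.

3619, 2950, 1265, 1076, 709, 397 bp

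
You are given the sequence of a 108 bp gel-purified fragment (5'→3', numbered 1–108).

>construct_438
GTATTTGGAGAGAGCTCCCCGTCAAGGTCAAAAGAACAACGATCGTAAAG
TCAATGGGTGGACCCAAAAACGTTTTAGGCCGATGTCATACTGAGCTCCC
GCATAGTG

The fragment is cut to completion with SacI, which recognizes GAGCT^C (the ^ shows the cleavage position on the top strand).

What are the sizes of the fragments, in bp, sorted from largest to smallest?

SacI sites (GAGCTC) start at positions 12, 93.
SacI cuts after base 5 of each site (before the last base), so after positions 16, 97.
Linear molecule, 2 cuts → 3 fragments:
  1–16 → 16 bp
  17–97 → 81 bp
  98–108 → 11 bp
Sorted largest to smallest: 81, 16, 11 bp.

81, 16, 11 bp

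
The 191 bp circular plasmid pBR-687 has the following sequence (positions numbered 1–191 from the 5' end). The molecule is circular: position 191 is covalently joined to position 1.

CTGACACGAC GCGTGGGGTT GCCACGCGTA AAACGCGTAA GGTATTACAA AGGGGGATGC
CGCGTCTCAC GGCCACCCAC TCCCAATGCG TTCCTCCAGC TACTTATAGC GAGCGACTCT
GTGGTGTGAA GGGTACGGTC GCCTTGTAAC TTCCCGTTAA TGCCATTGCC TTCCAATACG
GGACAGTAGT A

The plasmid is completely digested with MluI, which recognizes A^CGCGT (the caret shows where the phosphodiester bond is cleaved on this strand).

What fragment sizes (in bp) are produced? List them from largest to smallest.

MluI sites (ACGCGT) start at positions 9, 24, 33.
MluI cuts after the first base of each site, so after positions 9, 24, 33.
Circular molecule, 3 cuts → 3 fragments:
  10–24 → 15 bp
  25–33 → 9 bp
  34–191 then 1–9 → 158 + 9 = 167 bp
Sorted largest to smallest: 167, 15, 9 bp.

167, 15, 9 bp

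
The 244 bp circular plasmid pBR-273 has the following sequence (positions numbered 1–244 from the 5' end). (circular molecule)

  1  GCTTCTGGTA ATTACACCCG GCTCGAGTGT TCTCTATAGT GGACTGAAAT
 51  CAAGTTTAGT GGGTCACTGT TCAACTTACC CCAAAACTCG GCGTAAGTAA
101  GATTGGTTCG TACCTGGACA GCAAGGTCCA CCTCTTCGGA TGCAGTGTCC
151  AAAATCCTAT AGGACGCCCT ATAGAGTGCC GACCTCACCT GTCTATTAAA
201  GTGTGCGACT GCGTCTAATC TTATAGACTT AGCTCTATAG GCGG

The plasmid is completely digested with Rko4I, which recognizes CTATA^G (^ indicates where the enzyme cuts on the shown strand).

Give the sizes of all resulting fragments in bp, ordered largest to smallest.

Rko4I sites (CTATAG) start at positions 34, 157, 169, 235.
Rko4I cuts after base 5 of each site (before the last base), so after positions 38, 161, 173, 239.
Circular molecule, 4 cuts → 4 fragments:
  39–161 → 123 bp
  162–173 → 12 bp
  174–239 → 66 bp
  240–244 then 1–38 → 5 + 38 = 43 bp
Sorted largest to smallest: 123, 66, 43, 12 bp.

123, 66, 43, 12 bp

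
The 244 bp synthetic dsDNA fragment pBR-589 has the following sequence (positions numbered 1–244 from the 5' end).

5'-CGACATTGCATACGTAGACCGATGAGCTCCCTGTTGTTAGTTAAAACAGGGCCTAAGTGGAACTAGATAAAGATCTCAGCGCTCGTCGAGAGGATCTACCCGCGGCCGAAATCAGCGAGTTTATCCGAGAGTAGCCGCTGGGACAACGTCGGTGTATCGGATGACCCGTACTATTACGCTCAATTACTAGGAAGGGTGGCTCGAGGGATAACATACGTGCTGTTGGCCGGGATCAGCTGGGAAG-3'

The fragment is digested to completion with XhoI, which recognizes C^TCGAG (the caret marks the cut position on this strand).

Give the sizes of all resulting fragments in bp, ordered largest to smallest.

200, 44 bp

The XhoI site (CTCGAG) starts at position 200.
XhoI cuts after the first base of each site, so after position 200.
Linear molecule, 1 cut → 2 fragments:
  1–200 → 200 bp
  201–244 → 44 bp
Sorted largest to smallest: 200, 44 bp.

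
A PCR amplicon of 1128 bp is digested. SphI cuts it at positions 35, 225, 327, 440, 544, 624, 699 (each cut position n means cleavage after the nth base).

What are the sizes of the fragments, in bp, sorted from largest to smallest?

429, 190, 113, 104, 102, 80, 75, 35 bp

Linear molecule, 7 cuts → 8 fragments:
  35 − 0 = 35 bp
  225 − 35 = 190 bp
  327 − 225 = 102 bp
  440 − 327 = 113 bp
  544 − 440 = 104 bp
  624 − 544 = 80 bp
  699 − 624 = 75 bp
  1128 − 699 = 429 bp
Sorted largest to smallest: 429, 190, 113, 104, 102, 80, 75, 35 bp.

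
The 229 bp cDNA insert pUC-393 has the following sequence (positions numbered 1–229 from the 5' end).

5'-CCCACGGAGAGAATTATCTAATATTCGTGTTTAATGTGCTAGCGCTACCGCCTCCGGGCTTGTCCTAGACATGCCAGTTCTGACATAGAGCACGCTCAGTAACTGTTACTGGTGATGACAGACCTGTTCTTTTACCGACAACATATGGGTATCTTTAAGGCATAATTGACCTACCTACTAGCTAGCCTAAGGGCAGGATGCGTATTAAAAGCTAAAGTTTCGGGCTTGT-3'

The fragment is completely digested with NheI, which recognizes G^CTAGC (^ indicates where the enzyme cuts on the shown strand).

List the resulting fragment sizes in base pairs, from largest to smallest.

143, 48, 38 bp

NheI sites (GCTAGC) start at positions 38, 181.
NheI cuts after the first base of each site, so after positions 38, 181.
Linear molecule, 2 cuts → 3 fragments:
  1–38 → 38 bp
  39–181 → 143 bp
  182–229 → 48 bp
Sorted largest to smallest: 143, 48, 38 bp.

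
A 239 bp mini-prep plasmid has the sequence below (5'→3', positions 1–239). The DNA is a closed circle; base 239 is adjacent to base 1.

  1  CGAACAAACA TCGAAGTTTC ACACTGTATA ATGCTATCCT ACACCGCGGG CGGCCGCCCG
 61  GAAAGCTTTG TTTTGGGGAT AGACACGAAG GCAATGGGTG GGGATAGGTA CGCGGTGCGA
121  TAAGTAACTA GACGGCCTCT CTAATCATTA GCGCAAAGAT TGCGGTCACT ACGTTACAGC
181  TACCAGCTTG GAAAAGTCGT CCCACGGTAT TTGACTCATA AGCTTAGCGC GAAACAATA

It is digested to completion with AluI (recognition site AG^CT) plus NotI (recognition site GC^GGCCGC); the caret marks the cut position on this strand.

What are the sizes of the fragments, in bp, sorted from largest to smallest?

114, 68, 36, 14, 7 bp

AluI sites (AGCT) start at positions 64, 178, 185, 221.
AluI cuts after base 2 of each site, so after positions 65, 179, 186, 222.
The NotI site (GCGGCCGC) starts at position 50.
NotI cuts after base 2 of each site, so after position 51.
Combined cut positions: 51, 65, 179, 186, 222.
Circular molecule, 5 cuts → 5 fragments:
  52–65 → 14 bp
  66–179 → 114 bp
  180–186 → 7 bp
  187–222 → 36 bp
  223–239 then 1–51 → 17 + 51 = 68 bp
Sorted largest to smallest: 114, 68, 36, 14, 7 bp.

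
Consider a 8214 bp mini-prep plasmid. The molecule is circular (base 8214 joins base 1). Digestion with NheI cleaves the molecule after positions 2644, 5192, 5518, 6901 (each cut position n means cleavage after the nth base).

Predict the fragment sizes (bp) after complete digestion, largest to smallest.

3957, 2548, 1383, 326 bp

Circular molecule, 4 cuts → 4 fragments:
  5192 − 2644 = 2548 bp
  5518 − 5192 = 326 bp
  6901 − 5518 = 1383 bp
  wrap: 8214 − 6901 + 2644 = 3957 bp
Sorted largest to smallest: 3957, 2548, 1383, 326 bp.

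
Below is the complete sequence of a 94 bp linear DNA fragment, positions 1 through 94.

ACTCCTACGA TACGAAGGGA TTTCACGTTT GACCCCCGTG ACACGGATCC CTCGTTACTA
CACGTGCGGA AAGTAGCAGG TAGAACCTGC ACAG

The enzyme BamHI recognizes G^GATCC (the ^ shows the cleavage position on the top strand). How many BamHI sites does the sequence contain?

GGATCC occurs starting at position 45.
BamHI cuts at 1 site.

1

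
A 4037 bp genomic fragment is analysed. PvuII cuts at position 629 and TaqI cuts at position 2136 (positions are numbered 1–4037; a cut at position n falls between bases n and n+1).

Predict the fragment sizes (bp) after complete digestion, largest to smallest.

Combined cut positions (sorted): 629, 2136.
Linear molecule, 2 cuts → 3 fragments:
  629 − 0 = 629 bp
  2136 − 629 = 1507 bp
  4037 − 2136 = 1901 bp
Sorted largest to smallest: 1901, 1507, 629 bp.

1901, 1507, 629 bp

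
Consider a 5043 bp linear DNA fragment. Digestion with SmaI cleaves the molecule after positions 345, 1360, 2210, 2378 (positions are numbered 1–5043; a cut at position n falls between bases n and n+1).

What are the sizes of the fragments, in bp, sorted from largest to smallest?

2665, 1015, 850, 345, 168 bp

Linear molecule, 4 cuts → 5 fragments:
  345 − 0 = 345 bp
  1360 − 345 = 1015 bp
  2210 − 1360 = 850 bp
  2378 − 2210 = 168 bp
  5043 − 2378 = 2665 bp
Sorted largest to smallest: 2665, 1015, 850, 345, 168 bp.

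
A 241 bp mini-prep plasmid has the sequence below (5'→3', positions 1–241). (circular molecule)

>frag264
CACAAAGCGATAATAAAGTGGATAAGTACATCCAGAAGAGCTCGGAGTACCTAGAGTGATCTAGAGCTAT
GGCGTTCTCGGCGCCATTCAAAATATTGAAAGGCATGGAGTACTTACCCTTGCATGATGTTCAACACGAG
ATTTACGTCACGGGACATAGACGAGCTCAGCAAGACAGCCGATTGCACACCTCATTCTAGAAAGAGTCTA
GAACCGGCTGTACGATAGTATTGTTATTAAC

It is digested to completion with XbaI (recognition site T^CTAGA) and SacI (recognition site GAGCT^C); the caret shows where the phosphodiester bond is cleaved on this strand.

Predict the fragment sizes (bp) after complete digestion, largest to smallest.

107, 76, 29, 18, 11 bp

XbaI sites (TCTAGA) start at positions 60, 196, 207.
XbaI cuts after the first base of each site, so after positions 60, 196, 207.
SacI sites (GAGCTC) start at positions 38, 163.
SacI cuts after base 5 of each site (before the last base), so after positions 42, 167.
Combined cut positions: 42, 60, 167, 196, 207.
Circular molecule, 5 cuts → 5 fragments:
  43–60 → 18 bp
  61–167 → 107 bp
  168–196 → 29 bp
  197–207 → 11 bp
  208–241 then 1–42 → 34 + 42 = 76 bp
Sorted largest to smallest: 107, 76, 29, 18, 11 bp.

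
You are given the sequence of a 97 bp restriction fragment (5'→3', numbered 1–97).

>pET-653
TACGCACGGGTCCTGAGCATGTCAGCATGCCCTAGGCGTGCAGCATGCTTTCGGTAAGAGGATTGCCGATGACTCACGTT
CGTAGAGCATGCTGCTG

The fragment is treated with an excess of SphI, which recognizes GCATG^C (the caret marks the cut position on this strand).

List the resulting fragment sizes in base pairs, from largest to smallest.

44, 29, 18, 6 bp

SphI sites (GCATGC) start at positions 25, 43, 87.
SphI cuts after base 5 of each site (before the last base), so after positions 29, 47, 91.
Linear molecule, 3 cuts → 4 fragments:
  1–29 → 29 bp
  30–47 → 18 bp
  48–91 → 44 bp
  92–97 → 6 bp
Sorted largest to smallest: 44, 29, 18, 6 bp.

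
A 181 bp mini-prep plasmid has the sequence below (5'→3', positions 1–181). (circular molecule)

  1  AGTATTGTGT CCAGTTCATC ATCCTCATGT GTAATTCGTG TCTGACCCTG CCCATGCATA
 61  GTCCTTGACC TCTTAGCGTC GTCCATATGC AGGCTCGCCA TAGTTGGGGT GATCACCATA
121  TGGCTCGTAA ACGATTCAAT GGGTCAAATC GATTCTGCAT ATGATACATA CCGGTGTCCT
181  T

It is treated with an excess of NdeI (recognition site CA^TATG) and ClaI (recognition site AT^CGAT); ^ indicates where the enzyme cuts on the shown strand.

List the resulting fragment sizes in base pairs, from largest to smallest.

NdeI sites (CATATG) start at positions 84, 117, 158.
NdeI cuts after base 2 of each site, so after positions 85, 118, 159.
The ClaI site (ATCGAT) starts at position 148.
ClaI cuts after base 2 of each site, so after position 149.
Combined cut positions: 85, 118, 149, 159.
Circular molecule, 4 cuts → 4 fragments:
  86–118 → 33 bp
  119–149 → 31 bp
  150–159 → 10 bp
  160–181 then 1–85 → 22 + 85 = 107 bp
Sorted largest to smallest: 107, 33, 31, 10 bp.

107, 33, 31, 10 bp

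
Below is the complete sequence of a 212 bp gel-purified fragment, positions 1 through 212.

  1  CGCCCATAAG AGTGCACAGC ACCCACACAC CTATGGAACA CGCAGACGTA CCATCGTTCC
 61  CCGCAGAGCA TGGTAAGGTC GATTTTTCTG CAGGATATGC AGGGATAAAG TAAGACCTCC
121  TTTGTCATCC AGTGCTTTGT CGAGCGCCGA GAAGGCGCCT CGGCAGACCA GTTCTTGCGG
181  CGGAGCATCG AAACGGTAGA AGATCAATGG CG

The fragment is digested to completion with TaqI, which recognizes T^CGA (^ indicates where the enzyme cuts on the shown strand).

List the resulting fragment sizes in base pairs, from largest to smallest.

79, 61, 48, 24 bp

TaqI sites (TCGA) start at positions 79, 140, 188.
TaqI cuts after the first base of each site, so after positions 79, 140, 188.
Linear molecule, 3 cuts → 4 fragments:
  1–79 → 79 bp
  80–140 → 61 bp
  141–188 → 48 bp
  189–212 → 24 bp
Sorted largest to smallest: 79, 61, 48, 24 bp.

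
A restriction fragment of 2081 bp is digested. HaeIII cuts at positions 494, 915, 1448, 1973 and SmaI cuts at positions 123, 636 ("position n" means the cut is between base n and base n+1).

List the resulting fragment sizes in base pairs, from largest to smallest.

533, 525, 371, 279, 142, 123, 108 bp

Combined cut positions (sorted): 123, 494, 636, 915, 1448, 1973.
Linear molecule, 6 cuts → 7 fragments:
  123 − 0 = 123 bp
  494 − 123 = 371 bp
  636 − 494 = 142 bp
  915 − 636 = 279 bp
  1448 − 915 = 533 bp
  1973 − 1448 = 525 bp
  2081 − 1973 = 108 bp
Sorted largest to smallest: 533, 525, 371, 279, 142, 123, 108 bp.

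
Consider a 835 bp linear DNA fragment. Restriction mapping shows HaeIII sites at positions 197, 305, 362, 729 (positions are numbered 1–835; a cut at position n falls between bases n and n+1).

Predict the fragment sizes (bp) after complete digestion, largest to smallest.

367, 197, 108, 106, 57 bp

Linear molecule, 4 cuts → 5 fragments:
  197 − 0 = 197 bp
  305 − 197 = 108 bp
  362 − 305 = 57 bp
  729 − 362 = 367 bp
  835 − 729 = 106 bp
Sorted largest to smallest: 367, 197, 108, 106, 57 bp.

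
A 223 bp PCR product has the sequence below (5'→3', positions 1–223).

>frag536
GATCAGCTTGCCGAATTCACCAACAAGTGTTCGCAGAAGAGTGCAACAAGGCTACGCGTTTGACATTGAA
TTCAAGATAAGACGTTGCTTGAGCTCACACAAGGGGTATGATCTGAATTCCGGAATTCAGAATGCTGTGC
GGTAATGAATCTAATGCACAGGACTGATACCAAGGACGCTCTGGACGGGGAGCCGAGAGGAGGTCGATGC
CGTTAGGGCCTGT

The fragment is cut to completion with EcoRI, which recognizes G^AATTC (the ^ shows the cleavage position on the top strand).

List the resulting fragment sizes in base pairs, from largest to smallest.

EcoRI sites (GAATTC) start at positions 13, 68, 115, 123.
EcoRI cuts after the first base of each site, so after positions 13, 68, 115, 123.
Linear molecule, 4 cuts → 5 fragments:
  1–13 → 13 bp
  14–68 → 55 bp
  69–115 → 47 bp
  116–123 → 8 bp
  124–223 → 100 bp
Sorted largest to smallest: 100, 55, 47, 13, 8 bp.

100, 55, 47, 13, 8 bp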